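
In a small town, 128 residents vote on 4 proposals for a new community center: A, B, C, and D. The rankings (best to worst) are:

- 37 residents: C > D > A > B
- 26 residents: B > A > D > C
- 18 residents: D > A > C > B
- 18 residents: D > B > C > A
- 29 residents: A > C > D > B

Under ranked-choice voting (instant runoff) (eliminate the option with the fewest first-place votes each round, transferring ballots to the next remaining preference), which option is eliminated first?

B

Round 1: A 29, B 26, C 37, D 36. Eliminate B.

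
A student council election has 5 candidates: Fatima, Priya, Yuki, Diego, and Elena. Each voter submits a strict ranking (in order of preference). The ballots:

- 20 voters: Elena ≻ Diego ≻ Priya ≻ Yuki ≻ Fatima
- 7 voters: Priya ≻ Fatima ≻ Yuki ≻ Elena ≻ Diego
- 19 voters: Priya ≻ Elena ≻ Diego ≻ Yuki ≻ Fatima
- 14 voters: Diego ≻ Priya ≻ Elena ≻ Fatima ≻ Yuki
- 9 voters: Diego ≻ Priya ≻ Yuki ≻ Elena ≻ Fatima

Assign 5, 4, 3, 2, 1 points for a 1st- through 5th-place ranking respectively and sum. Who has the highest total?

Priya

Fatima: 20·1 + 7·4 + 19·1 + 14·2 + 9·1 = 104
Priya: 20·3 + 7·5 + 19·5 + 14·4 + 9·4 = 282
Yuki: 20·2 + 7·3 + 19·2 + 14·1 + 9·3 = 140
Diego: 20·4 + 7·1 + 19·3 + 14·5 + 9·5 = 259
Elena: 20·5 + 7·2 + 19·4 + 14·3 + 9·2 = 250
Priya has the highest Borda score (282).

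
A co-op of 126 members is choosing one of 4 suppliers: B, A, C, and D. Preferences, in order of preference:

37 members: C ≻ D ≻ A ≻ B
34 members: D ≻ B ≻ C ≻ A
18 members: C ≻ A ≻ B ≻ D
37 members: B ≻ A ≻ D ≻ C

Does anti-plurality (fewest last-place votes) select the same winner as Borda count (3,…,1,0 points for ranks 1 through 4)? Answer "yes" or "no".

Anti-plurality — last-place votes: B 37, A 34, C 37, D 18. Winner: D.
Borda — scores: B 197, A 147, C 199, D 213. Winner: D.
The two methods agree.

yes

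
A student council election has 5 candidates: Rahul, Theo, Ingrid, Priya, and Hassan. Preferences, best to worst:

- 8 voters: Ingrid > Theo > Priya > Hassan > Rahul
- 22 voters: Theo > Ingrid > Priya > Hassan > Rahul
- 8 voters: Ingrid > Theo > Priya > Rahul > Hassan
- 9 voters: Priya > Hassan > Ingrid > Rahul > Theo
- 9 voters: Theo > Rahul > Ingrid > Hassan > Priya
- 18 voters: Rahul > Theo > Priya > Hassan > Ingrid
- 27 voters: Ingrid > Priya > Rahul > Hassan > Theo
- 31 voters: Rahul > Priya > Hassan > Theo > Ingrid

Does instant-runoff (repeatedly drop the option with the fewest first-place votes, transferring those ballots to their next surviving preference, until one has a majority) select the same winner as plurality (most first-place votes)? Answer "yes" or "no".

Instant-runoff — R1 Rahul 49, Theo 31, Ingrid 43, Priya 9, Hassan 0 (Hassan out); R2 Rahul 49, Theo 31, Ingrid 43, Priya 9 (Priya out); R3 Rahul 49, Theo 31, Ingrid 52 (Theo out); R4 Rahul 58, Ingrid 74 (Ingrid winner). Winner: Ingrid.
Plurality — first-place votes: Rahul 49, Theo 31, Ingrid 43, Priya 9, Hassan 0. Winner: Rahul.
The two methods disagree.

no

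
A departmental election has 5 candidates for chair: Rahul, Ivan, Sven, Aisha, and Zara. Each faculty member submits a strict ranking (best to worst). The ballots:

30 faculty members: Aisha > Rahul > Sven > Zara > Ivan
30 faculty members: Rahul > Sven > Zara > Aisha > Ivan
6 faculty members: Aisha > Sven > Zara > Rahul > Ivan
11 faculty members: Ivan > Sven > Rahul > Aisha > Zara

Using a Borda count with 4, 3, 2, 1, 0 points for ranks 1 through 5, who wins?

Rahul

Rahul: 30·3 + 30·4 + 6·1 + 11·2 = 238
Ivan: 30·0 + 30·0 + 6·0 + 11·4 = 44
Sven: 30·2 + 30·3 + 6·3 + 11·3 = 201
Aisha: 30·4 + 30·1 + 6·4 + 11·1 = 185
Zara: 30·1 + 30·2 + 6·2 + 11·0 = 102
Rahul has the highest Borda score (238).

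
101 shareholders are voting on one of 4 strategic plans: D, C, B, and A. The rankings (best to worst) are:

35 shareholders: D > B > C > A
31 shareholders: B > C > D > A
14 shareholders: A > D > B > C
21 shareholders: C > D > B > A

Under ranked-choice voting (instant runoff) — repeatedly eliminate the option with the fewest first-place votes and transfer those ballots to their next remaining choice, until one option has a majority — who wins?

Round 1: D 35, C 21, B 31, A 14. Eliminate A.
Round 2: D 49, C 21, B 31. Eliminate C.
Round 3: D 70, B 31. D has a majority.

D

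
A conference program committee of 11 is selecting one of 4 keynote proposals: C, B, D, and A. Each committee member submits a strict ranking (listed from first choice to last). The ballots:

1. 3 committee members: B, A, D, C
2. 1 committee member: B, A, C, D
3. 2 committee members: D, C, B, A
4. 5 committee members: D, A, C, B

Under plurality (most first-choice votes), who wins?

First-place votes: C 0, B 4, D 7, A 0.
D has the most first-place votes.

D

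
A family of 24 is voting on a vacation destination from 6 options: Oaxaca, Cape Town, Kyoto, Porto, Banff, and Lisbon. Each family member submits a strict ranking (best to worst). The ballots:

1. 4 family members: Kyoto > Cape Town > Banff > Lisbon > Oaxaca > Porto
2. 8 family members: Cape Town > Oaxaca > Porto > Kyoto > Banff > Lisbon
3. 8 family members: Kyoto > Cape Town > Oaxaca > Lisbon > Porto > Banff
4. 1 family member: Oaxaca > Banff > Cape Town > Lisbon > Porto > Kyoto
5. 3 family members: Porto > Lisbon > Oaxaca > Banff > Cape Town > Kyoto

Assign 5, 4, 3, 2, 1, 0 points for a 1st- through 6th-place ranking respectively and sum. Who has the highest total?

Cape Town

Oaxaca: 4·1 + 8·4 + 8·3 + 1·5 + 3·3 = 74
Cape Town: 4·4 + 8·5 + 8·4 + 1·3 + 3·1 = 94
Kyoto: 4·5 + 8·2 + 8·5 + 1·0 + 3·0 = 76
Porto: 4·0 + 8·3 + 8·1 + 1·1 + 3·5 = 48
Banff: 4·3 + 8·1 + 8·0 + 1·4 + 3·2 = 30
Lisbon: 4·2 + 8·0 + 8·2 + 1·2 + 3·4 = 38
Cape Town has the highest Borda score (94).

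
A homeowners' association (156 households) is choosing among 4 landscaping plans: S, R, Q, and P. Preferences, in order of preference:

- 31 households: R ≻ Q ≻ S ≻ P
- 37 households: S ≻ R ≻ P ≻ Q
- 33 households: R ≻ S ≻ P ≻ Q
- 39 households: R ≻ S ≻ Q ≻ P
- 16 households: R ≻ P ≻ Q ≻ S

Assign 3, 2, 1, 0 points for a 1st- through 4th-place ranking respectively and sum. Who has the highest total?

R

S: 31·1 + 37·3 + 33·2 + 39·2 + 16·0 = 286
R: 31·3 + 37·2 + 33·3 + 39·3 + 16·3 = 431
Q: 31·2 + 37·0 + 33·0 + 39·1 + 16·1 = 117
P: 31·0 + 37·1 + 33·1 + 39·0 + 16·2 = 102
R has the highest Borda score (431).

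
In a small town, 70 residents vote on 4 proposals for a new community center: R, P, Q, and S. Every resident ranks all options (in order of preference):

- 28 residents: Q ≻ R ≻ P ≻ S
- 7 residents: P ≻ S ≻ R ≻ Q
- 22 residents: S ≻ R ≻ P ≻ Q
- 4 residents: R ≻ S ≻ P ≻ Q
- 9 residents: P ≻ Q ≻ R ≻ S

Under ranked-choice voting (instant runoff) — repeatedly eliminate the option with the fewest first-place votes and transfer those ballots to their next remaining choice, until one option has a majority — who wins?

Q

Round 1: R 4, P 16, Q 28, S 22. Eliminate R.
Round 2: P 16, Q 28, S 26. Eliminate P.
Round 3: Q 37, S 33. Q has a majority.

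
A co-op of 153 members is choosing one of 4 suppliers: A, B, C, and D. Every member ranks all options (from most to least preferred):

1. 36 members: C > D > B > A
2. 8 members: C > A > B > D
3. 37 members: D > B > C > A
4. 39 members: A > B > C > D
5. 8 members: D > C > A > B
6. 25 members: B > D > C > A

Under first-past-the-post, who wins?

First-place votes: A 39, B 25, C 44, D 45.
D has the most first-place votes.

D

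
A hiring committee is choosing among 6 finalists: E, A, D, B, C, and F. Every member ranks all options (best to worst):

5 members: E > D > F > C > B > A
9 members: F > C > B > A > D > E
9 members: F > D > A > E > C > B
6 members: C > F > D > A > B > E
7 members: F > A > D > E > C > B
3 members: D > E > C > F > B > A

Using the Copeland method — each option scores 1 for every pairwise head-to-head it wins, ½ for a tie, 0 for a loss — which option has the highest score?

F

E: beats B and C; loses to A, D, and F → score 2.
A: beats E and B; loses to D, C, and F → score 2.
D: beats E, A, B, and C; loses to F → score 4.
B: loses to E, A, D, C, and F → score 0.
C: beats A and B; loses to E, D, and F → score 2.
F: beats E, A, D, B, and C → score 5.
F has the best pairwise record.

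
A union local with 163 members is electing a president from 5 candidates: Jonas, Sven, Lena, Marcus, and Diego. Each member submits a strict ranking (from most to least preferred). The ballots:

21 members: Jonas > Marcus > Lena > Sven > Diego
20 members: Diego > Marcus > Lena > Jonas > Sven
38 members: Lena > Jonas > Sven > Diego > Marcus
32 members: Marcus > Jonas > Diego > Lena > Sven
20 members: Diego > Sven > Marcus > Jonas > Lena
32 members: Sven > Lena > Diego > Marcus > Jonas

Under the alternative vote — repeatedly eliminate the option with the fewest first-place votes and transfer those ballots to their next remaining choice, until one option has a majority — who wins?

Round 1: Jonas 21, Sven 32, Lena 38, Marcus 32, Diego 40. Eliminate Jonas.
Round 2: Sven 32, Lena 38, Marcus 53, Diego 40. Eliminate Sven.
Round 3: Lena 70, Marcus 53, Diego 40. Eliminate Diego.
Round 4: Lena 70, Marcus 93. Marcus has a majority.

Marcus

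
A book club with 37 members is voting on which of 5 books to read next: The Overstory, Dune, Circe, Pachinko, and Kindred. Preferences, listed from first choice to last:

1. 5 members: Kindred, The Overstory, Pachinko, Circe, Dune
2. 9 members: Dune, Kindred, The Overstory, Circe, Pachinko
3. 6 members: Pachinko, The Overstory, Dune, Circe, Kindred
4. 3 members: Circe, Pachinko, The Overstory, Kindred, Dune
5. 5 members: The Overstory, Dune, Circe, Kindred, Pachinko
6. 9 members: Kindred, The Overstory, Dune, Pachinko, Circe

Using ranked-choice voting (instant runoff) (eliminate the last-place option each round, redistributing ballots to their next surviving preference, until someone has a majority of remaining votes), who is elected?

Round 1: The Overstory 5, Dune 9, Circe 3, Pachinko 6, Kindred 14. Eliminate Circe.
Round 2: The Overstory 5, Dune 9, Pachinko 9, Kindred 14. Eliminate The Overstory.
Round 3: Dune 14, Pachinko 9, Kindred 14. Eliminate Pachinko.
Round 4: Dune 20, Kindred 17. Dune has a majority.

Dune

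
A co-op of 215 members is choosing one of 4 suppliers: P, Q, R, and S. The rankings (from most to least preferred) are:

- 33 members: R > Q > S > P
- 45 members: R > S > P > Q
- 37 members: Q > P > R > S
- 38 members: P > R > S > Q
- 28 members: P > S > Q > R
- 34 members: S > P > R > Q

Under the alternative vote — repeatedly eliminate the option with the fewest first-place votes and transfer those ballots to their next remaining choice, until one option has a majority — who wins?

Round 1: P 66, Q 37, R 78, S 34. Eliminate S.
Round 2: P 100, Q 37, R 78. Eliminate Q.
Round 3: P 137, R 78. P has a majority.

P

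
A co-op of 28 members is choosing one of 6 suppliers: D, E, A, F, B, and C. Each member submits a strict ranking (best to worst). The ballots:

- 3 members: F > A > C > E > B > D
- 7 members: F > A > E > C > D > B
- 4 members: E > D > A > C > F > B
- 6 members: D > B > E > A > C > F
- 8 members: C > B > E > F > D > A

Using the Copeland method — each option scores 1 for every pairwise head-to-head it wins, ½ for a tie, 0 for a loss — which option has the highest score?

E

D: beats A and B; loses to E, F, and C → score 2.
E: beats D, A, F, and C; ties B → score 4.5.
A: beats C; ties B; loses to D, E, and F → score 1.5.
F: beats D and A; ties B; loses to E and C → score 2.5.
B: ties E, A, and F; loses to D and C → score 1.5.
C: beats D, F, and B; loses to E and A → score 3.
E has the best pairwise record.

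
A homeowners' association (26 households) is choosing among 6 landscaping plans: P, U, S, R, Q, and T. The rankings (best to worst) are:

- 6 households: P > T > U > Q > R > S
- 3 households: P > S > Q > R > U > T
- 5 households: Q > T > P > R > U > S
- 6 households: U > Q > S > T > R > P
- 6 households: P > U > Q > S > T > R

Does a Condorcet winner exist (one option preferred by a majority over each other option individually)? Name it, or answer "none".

P

P vs U: 20–6 for P.
P vs S: 20–6 for P.
P vs R: 20–6 for P.
P vs Q: 15–11 for P.
P vs T: 15–11 for P.
P beats every other option head-to-head.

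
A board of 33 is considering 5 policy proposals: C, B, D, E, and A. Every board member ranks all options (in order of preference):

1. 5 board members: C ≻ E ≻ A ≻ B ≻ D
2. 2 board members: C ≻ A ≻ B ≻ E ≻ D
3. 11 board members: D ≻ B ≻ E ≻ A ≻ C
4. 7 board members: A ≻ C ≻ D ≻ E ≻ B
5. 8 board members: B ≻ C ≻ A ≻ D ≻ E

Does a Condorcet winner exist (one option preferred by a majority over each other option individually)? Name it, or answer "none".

none

Checking pairwise contests:
B beats C 19–14.
D beats B 18–15.
C beats D 22–11.
C beats E 22–11.
B beats A 19–14.
Every option loses at least one head-to-head, so there is no Condorcet winner.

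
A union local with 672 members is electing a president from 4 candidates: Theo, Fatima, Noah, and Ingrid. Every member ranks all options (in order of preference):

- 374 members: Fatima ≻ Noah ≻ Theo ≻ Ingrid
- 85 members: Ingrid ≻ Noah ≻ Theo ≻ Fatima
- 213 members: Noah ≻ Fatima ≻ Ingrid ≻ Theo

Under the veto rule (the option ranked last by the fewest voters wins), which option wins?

Noah

Last-place votes: Theo 213, Fatima 85, Noah 0, Ingrid 374.
Noah is ranked last by the fewest voters, so Noah wins.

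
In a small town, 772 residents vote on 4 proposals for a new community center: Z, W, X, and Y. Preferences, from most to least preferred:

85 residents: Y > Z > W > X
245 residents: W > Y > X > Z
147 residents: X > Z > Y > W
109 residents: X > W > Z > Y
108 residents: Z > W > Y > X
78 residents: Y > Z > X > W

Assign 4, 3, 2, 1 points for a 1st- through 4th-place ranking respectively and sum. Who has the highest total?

Z: 85·3 + 245·1 + 147·3 + 109·2 + 108·4 + 78·3 = 1825
W: 85·2 + 245·4 + 147·1 + 109·3 + 108·3 + 78·1 = 2026
X: 85·1 + 245·2 + 147·4 + 109·4 + 108·1 + 78·2 = 1863
Y: 85·4 + 245·3 + 147·2 + 109·1 + 108·2 + 78·4 = 2006
W has the highest Borda score (2026).

W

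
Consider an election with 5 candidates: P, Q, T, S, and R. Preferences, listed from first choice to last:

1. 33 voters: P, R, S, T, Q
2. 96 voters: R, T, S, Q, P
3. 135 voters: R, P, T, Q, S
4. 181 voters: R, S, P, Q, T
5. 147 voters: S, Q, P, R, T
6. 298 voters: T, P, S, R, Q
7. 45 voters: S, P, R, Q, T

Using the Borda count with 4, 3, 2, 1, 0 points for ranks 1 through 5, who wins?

P: 33·4 + 96·0 + 135·3 + 181·2 + 147·2 + 298·3 + 45·3 = 2222
Q: 33·0 + 96·1 + 135·1 + 181·1 + 147·3 + 298·0 + 45·1 = 898
T: 33·1 + 96·3 + 135·2 + 181·0 + 147·0 + 298·4 + 45·0 = 1783
S: 33·2 + 96·2 + 135·0 + 181·3 + 147·4 + 298·2 + 45·4 = 2165
R: 33·3 + 96·4 + 135·4 + 181·4 + 147·1 + 298·1 + 45·2 = 2282
R has the highest Borda score (2282).

R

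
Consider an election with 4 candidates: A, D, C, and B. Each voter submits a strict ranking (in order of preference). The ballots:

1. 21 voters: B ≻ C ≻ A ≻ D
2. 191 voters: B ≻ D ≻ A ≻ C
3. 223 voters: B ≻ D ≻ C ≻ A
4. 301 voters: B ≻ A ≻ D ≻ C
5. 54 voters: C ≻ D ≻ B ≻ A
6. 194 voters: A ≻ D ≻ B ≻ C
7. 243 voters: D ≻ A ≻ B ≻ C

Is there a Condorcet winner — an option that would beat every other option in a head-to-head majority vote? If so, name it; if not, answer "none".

B

B vs A: 790–437 for B.
B vs D: 736–491 for B.
B vs C: 1173–54 for B.
B beats every other option head-to-head.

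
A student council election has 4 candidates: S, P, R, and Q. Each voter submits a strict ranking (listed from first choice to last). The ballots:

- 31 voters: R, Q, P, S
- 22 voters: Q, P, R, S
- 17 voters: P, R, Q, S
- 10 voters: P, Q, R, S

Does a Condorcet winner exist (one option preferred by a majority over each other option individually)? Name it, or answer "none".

Checking pairwise contests:
P beats S 80–0.
Q beats P 53–27.
P beats R 49–31.
R beats Q 48–32.
Every option loses at least one head-to-head, so there is no Condorcet winner.

none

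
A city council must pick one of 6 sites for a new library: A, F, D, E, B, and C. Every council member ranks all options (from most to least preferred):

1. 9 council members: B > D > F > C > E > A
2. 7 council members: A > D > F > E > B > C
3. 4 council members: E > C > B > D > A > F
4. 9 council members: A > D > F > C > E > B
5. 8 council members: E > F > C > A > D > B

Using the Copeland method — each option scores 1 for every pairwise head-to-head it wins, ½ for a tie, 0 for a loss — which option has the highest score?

D

A: beats F, D, and B; loses to E and C → score 3.
F: beats E, B, and C; loses to A and D → score 3.
D: beats F, E, B, and C; loses to A → score 4.
E: beats A, B, and C; loses to F and D → score 3.
B: loses to A, F, D, E, and C → score 0.
C: beats A and B; loses to F, D, and E → score 2.
D has the best pairwise record.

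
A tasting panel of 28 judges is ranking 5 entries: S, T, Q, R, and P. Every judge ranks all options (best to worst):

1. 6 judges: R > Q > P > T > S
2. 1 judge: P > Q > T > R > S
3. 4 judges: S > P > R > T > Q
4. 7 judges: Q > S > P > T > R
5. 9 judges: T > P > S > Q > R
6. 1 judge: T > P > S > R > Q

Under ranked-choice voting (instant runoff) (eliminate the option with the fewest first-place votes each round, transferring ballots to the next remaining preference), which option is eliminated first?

P

Round 1: S 4, T 10, Q 7, R 6, P 1. Eliminate P.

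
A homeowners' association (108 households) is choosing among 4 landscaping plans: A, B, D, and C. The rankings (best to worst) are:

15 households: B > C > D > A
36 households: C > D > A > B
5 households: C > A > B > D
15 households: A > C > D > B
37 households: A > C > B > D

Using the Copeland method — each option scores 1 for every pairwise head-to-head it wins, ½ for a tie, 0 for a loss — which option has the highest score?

A: beats B and D; loses to C → score 2.
B: beats D; loses to A and C → score 1.
D: loses to A, B, and C → score 0.
C: beats A, B, and D → score 3.
C has the best pairwise record.

C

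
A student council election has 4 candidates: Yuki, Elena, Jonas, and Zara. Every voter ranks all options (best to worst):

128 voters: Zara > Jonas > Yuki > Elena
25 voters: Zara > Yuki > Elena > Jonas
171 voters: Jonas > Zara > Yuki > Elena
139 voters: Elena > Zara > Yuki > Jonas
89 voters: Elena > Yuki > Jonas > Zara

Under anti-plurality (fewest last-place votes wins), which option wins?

Last-place votes: Yuki 0, Elena 299, Jonas 164, Zara 89.
Yuki is ranked last by the fewest voters, so Yuki wins.

Yuki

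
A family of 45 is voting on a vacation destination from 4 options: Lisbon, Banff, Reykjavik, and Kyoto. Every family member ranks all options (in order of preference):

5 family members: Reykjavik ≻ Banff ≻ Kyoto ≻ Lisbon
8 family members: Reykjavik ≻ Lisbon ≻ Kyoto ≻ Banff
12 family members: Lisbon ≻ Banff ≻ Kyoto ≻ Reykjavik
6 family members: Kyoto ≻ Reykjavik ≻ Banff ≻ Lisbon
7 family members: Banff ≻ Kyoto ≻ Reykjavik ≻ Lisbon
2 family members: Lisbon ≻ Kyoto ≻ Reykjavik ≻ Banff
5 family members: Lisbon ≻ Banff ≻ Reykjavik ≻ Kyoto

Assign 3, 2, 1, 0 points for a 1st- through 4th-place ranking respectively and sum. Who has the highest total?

Lisbon: 5·0 + 8·2 + 12·3 + 6·0 + 7·0 + 2·3 + 5·3 = 73
Banff: 5·2 + 8·0 + 12·2 + 6·1 + 7·3 + 2·0 + 5·2 = 71
Reykjavik: 5·3 + 8·3 + 12·0 + 6·2 + 7·1 + 2·1 + 5·1 = 65
Kyoto: 5·1 + 8·1 + 12·1 + 6·3 + 7·2 + 2·2 + 5·0 = 61
Lisbon has the highest Borda score (73).

Lisbon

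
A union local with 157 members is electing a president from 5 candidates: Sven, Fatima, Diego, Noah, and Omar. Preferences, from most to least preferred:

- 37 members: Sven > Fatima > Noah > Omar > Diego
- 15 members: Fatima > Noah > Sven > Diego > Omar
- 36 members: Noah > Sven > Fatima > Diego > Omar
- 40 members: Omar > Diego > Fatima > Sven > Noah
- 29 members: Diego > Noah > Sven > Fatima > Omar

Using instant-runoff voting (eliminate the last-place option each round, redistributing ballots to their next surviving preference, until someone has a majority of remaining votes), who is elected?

Noah

Round 1: Sven 37, Fatima 15, Diego 29, Noah 36, Omar 40. Eliminate Fatima.
Round 2: Sven 37, Diego 29, Noah 51, Omar 40. Eliminate Diego.
Round 3: Sven 37, Noah 80, Omar 40. Noah has a majority.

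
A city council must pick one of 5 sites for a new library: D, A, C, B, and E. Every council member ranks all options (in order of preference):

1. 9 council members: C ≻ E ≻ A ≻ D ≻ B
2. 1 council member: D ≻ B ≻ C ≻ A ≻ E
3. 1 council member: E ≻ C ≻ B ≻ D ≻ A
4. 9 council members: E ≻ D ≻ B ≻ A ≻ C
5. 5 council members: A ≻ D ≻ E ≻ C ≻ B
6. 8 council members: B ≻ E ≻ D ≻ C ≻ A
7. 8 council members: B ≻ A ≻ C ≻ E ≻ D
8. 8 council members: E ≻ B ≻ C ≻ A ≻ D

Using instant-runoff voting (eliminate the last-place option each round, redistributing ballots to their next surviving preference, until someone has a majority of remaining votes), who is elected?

E

Round 1: D 1, A 5, C 9, B 16, E 18. Eliminate D.
Round 2: A 5, C 9, B 17, E 18. Eliminate A.
Round 3: C 9, B 17, E 23. Eliminate C.
Round 4: B 17, E 32. E has a majority.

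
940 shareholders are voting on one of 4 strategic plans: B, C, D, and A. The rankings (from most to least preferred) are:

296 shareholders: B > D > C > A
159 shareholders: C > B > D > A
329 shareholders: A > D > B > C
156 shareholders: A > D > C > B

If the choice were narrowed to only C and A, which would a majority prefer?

Voters preferring C to A: 455; preferring A to C: 485.
A wins the head-to-head.

A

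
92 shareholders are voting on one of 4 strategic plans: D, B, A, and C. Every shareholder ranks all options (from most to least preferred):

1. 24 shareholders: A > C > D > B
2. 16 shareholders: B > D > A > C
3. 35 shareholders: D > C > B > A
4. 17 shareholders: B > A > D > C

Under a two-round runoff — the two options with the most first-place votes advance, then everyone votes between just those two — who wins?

Round 1 first-place votes: D 35, B 33, A 24, C 0.
D and B advance.
Runoff: D is preferred to B by 59 voters; B by 33.
D wins the runoff.

D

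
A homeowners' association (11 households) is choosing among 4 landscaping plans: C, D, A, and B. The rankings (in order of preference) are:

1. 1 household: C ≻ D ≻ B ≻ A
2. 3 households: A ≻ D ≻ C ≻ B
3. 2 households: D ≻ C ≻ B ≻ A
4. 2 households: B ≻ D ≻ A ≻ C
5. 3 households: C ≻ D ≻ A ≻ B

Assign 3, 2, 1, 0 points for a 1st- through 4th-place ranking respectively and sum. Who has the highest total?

C: 1·3 + 3·1 + 2·2 + 2·0 + 3·3 = 19
D: 1·2 + 3·2 + 2·3 + 2·2 + 3·2 = 24
A: 1·0 + 3·3 + 2·0 + 2·1 + 3·1 = 14
B: 1·1 + 3·0 + 2·1 + 2·3 + 3·0 = 9
D has the highest Borda score (24).

D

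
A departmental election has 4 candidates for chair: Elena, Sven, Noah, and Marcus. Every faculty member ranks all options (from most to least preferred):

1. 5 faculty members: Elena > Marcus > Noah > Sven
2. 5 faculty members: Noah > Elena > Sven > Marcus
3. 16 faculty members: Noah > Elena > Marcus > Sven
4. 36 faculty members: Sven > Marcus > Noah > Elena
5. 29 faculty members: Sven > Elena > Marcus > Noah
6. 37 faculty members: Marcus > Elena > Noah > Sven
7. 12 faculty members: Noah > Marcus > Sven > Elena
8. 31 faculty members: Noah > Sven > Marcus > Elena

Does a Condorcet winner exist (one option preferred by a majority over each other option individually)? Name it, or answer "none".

Checking pairwise contests:
Sven beats Elena 108–63.
Noah beats Sven 106–65.
Marcus beats Noah 107–64.
Sven beats Marcus 101–70.
Every option loses at least one head-to-head, so there is no Condorcet winner.

none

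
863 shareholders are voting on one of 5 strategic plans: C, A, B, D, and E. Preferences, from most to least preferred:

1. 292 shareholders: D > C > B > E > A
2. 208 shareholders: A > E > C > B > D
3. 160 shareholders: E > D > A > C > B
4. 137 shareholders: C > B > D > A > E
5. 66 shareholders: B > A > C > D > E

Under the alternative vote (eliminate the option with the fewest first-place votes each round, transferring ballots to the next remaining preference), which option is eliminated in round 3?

Round 1: C 137, A 208, B 66, D 292, E 160. Eliminate B.
Round 2: C 137, A 274, D 292, E 160. Eliminate C.
Round 3: A 274, D 429, E 160. Eliminate E.

E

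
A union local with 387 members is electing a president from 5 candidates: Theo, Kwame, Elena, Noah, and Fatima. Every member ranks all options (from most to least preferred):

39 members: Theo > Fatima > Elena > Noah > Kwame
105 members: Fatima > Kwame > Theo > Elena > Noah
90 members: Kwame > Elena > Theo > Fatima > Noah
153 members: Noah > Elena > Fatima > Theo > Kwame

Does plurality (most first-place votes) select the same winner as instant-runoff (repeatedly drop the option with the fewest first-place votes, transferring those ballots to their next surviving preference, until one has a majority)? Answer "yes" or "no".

no

Plurality — first-place votes: Theo 39, Kwame 90, Elena 0, Noah 153, Fatima 105. Winner: Noah.
Instant-runoff — R1 Theo 39, Kwame 90, Elena 0, Noah 153, Fatima 105 (Elena out); R2 Theo 39, Kwame 90, Noah 153, Fatima 105 (Theo out); R3 Kwame 90, Noah 153, Fatima 144 (Kwame out); R4 Noah 153, Fatima 234 (Fatima winner). Winner: Fatima.
The two methods disagree.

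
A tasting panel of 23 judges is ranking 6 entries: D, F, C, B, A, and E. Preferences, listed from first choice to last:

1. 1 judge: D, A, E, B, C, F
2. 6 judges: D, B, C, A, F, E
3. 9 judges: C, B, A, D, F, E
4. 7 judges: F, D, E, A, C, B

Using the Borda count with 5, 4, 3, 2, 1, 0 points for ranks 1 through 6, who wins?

D

D: 1·5 + 6·5 + 9·2 + 7·4 = 81
F: 1·0 + 6·1 + 9·1 + 7·5 = 50
C: 1·1 + 6·3 + 9·5 + 7·1 = 71
B: 1·2 + 6·4 + 9·4 + 7·0 = 62
A: 1·4 + 6·2 + 9·3 + 7·2 = 57
E: 1·3 + 6·0 + 9·0 + 7·3 = 24
D has the highest Borda score (81).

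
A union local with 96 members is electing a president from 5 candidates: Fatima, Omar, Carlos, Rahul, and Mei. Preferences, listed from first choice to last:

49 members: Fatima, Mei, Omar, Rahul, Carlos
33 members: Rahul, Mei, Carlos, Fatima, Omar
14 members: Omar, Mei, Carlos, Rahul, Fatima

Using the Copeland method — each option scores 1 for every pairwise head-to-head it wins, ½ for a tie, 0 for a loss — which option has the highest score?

Fatima: beats Omar, Carlos, Rahul, and Mei → score 4.
Omar: beats Carlos and Rahul; loses to Fatima and Mei → score 2.
Carlos: loses to Fatima, Omar, Rahul, and Mei → score 0.
Rahul: beats Carlos; loses to Fatima, Omar, and Mei → score 1.
Mei: beats Omar, Carlos, and Rahul; loses to Fatima → score 3.
Fatima has the best pairwise record.

Fatima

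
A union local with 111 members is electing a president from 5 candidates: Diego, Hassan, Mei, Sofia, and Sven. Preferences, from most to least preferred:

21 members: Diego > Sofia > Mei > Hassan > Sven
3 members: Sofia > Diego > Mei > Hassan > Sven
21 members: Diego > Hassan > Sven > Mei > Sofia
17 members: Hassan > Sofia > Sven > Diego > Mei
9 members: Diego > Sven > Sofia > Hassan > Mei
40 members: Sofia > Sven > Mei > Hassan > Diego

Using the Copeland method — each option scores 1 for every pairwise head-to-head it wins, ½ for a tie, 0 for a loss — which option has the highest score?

Diego: beats Mei; loses to Hassan, Sofia, and Sven → score 1.
Hassan: beats Diego and Sven; loses to Mei and Sofia → score 2.
Mei: beats Hassan; loses to Diego, Sofia, and Sven → score 1.
Sofia: beats Diego, Hassan, Mei, and Sven → score 4.
Sven: beats Diego and Mei; loses to Hassan and Sofia → score 2.
Sofia has the best pairwise record.

Sofia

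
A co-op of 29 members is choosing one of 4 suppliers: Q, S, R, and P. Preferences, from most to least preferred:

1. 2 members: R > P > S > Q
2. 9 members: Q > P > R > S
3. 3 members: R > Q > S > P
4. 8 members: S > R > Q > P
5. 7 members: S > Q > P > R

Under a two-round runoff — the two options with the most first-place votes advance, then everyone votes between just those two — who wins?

S

Round 1 first-place votes: Q 9, S 15, R 5, P 0.
S and Q advance.
Runoff: S is preferred to Q by 17 voters; Q by 12.
S wins the runoff.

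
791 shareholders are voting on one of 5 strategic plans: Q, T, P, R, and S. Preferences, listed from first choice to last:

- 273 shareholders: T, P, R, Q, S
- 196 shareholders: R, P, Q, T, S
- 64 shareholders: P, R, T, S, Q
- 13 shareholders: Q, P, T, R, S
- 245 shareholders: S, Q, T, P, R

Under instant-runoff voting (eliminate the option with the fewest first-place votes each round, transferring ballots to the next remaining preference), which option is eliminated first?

Round 1: Q 13, T 273, P 64, R 196, S 245. Eliminate Q.

Q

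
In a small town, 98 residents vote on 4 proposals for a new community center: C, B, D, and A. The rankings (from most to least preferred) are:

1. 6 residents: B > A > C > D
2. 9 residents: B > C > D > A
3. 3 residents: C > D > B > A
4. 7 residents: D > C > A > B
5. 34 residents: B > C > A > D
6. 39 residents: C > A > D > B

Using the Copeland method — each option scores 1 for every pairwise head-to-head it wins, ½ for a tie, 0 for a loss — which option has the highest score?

C

C: beats D and A; ties B → score 2.5.
B: beats A; ties C and D → score 2.
D: ties B; loses to C and A → score 0.5.
A: beats D; loses to C and B → score 1.
C has the best pairwise record.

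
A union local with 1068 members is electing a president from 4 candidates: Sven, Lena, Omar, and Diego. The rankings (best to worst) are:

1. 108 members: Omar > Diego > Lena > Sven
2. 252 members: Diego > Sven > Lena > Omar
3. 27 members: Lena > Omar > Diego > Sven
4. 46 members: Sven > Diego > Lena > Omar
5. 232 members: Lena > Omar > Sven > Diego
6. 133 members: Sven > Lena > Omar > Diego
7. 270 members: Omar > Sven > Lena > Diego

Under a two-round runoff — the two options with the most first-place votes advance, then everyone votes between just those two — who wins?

Lena

Round 1 first-place votes: Sven 179, Lena 259, Omar 378, Diego 252.
Omar and Lena advance.
Runoff: Omar is preferred to Lena by 378 voters; Lena by 690.
Lena wins the runoff.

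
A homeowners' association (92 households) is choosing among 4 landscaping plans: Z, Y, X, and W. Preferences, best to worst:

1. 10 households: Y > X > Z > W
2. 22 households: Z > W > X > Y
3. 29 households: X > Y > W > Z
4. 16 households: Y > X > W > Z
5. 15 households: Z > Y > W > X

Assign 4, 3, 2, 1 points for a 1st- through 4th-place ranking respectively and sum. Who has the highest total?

Z: 10·2 + 22·4 + 29·1 + 16·1 + 15·4 = 213
Y: 10·4 + 22·1 + 29·3 + 16·4 + 15·3 = 258
X: 10·3 + 22·2 + 29·4 + 16·3 + 15·1 = 253
W: 10·1 + 22·3 + 29·2 + 16·2 + 15·2 = 196
Y has the highest Borda score (258).

Y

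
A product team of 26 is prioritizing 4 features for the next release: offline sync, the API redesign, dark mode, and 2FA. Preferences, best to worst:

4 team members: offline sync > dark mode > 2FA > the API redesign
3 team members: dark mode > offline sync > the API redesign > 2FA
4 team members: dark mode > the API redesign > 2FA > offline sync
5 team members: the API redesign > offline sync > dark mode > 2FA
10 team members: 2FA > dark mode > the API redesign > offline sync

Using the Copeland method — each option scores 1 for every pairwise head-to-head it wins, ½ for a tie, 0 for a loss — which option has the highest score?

offline sync: loses to the API redesign, dark mode, and 2FA → score 0.
the API redesign: beats offline sync; loses to dark mode and 2FA → score 1.
dark mode: beats offline sync, the API redesign, and 2FA → score 3.
2FA: beats offline sync and the API redesign; loses to dark mode → score 2.
dark mode has the best pairwise record.

dark mode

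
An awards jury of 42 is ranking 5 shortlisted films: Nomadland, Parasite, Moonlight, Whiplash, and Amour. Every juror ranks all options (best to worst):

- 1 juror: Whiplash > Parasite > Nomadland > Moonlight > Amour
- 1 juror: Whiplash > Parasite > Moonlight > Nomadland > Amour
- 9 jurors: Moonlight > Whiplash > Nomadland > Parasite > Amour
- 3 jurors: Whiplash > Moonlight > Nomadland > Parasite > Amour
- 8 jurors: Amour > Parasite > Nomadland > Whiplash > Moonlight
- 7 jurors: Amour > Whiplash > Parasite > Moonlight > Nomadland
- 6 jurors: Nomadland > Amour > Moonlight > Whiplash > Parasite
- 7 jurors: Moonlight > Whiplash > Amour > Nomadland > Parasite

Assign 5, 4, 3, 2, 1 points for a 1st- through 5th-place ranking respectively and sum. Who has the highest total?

Whiplash

Nomadland: 1·3 + 1·2 + 9·3 + 3·3 + 8·3 + 7·1 + 6·5 + 7·2 = 116
Parasite: 1·4 + 1·4 + 9·2 + 3·2 + 8·4 + 7·3 + 6·1 + 7·1 = 98
Moonlight: 1·2 + 1·3 + 9·5 + 3·4 + 8·1 + 7·2 + 6·3 + 7·5 = 137
Whiplash: 1·5 + 1·5 + 9·4 + 3·5 + 8·2 + 7·4 + 6·2 + 7·4 = 145
Amour: 1·1 + 1·1 + 9·1 + 3·1 + 8·5 + 7·5 + 6·4 + 7·3 = 134
Whiplash has the highest Borda score (145).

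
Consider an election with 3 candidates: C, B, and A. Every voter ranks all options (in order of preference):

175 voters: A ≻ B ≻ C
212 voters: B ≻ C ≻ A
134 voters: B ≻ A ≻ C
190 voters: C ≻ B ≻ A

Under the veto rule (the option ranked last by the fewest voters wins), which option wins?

Last-place votes: C 309, B 0, A 402.
B is ranked last by the fewest voters, so B wins.

B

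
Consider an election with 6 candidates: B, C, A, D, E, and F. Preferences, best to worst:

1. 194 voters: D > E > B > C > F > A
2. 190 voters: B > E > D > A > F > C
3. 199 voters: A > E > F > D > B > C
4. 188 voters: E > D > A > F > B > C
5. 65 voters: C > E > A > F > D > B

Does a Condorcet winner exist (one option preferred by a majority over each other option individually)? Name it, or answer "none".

E vs B: 646–190 for E.
E vs C: 771–65 for E.
E vs A: 637–199 for E.
E vs D: 642–194 for E.
E vs F: 836–0 for E.
E beats every other option head-to-head.

E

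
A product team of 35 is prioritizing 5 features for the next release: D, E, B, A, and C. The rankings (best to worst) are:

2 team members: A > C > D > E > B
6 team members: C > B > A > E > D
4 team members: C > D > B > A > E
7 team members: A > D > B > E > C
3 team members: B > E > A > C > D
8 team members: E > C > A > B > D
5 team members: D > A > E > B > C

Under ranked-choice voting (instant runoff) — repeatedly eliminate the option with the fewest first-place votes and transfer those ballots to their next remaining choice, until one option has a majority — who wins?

A

Round 1: D 5, E 8, B 3, A 9, C 10. Eliminate B.
Round 2: D 5, E 11, A 9, C 10. Eliminate D.
Round 3: E 11, A 14, C 10. Eliminate C.
Round 4: E 11, A 24. A has a majority.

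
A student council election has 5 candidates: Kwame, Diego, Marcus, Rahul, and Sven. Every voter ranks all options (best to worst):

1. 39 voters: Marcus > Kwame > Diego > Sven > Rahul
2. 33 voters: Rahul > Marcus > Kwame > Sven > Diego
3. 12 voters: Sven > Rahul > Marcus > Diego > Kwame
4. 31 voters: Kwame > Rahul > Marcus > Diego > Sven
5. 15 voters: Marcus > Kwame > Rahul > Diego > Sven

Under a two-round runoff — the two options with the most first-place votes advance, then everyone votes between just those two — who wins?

Round 1 first-place votes: Kwame 31, Diego 0, Marcus 54, Rahul 33, Sven 12.
Marcus and Rahul advance.
Runoff: Marcus is preferred to Rahul by 54 voters; Rahul by 76.
Rahul wins the runoff.

Rahul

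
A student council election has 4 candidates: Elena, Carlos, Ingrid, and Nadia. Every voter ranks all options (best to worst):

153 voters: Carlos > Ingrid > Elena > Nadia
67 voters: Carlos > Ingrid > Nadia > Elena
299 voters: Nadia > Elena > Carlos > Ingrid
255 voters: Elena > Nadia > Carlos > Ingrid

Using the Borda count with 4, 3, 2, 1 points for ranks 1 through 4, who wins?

Elena: 153·2 + 67·1 + 299·3 + 255·4 = 2290
Carlos: 153·4 + 67·4 + 299·2 + 255·2 = 1988
Ingrid: 153·3 + 67·3 + 299·1 + 255·1 = 1214
Nadia: 153·1 + 67·2 + 299·4 + 255·3 = 2248
Elena has the highest Borda score (2290).

Elena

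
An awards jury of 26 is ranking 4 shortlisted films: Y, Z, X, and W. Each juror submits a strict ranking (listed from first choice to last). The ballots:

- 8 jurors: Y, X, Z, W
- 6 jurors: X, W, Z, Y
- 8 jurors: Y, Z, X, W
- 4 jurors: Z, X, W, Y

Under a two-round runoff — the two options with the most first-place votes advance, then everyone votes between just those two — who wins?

Y

Round 1 first-place votes: Y 16, Z 4, X 6, W 0.
Y and X advance.
Runoff: Y is preferred to X by 16 voters; X by 10.
Y wins the runoff.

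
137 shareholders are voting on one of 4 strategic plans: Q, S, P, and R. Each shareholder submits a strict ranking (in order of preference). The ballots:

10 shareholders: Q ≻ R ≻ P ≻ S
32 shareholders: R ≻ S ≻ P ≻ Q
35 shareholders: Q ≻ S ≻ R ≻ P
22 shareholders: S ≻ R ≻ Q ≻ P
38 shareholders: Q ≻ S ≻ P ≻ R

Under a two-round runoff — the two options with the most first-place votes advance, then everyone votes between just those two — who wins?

Q

Round 1 first-place votes: Q 83, S 22, P 0, R 32.
Q and R advance.
Runoff: Q is preferred to R by 83 voters; R by 54.
Q wins the runoff.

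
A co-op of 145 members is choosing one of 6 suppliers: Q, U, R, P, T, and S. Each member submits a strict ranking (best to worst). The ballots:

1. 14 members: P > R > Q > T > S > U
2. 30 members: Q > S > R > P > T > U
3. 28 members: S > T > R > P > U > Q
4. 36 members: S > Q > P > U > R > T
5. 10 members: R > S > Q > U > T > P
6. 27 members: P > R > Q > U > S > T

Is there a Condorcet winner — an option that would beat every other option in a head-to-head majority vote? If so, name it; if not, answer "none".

S vs Q: 74–71 for S.
S vs U: 118–27 for S.
S vs R: 94–51 for S.
S vs P: 104–41 for S.
S vs T: 131–14 for S.
S beats every other option head-to-head.

S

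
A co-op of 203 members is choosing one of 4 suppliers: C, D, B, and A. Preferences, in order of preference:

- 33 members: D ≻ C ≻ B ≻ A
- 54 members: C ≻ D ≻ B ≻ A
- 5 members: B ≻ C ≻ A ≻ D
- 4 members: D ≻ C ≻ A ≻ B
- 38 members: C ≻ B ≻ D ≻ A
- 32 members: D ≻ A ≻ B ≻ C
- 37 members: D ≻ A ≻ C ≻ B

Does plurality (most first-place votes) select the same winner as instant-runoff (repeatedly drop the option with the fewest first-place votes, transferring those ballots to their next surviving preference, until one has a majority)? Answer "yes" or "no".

Plurality — first-place votes: C 92, D 106, B 5, A 0. Winner: D.
Instant-runoff — R1 C 92, D 106, B 5, A 0 (D winner). Winner: D.
The two methods agree.

yes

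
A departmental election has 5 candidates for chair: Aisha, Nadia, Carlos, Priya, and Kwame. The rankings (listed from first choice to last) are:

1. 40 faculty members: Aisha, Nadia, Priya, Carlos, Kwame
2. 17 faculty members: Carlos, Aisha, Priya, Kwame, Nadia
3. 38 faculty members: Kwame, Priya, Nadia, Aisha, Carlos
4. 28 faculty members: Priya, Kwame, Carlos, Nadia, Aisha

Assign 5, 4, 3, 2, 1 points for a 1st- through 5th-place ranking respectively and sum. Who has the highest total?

Priya

Aisha: 40·5 + 17·4 + 38·2 + 28·1 = 372
Nadia: 40·4 + 17·1 + 38·3 + 28·2 = 347
Carlos: 40·2 + 17·5 + 38·1 + 28·3 = 287
Priya: 40·3 + 17·3 + 38·4 + 28·5 = 463
Kwame: 40·1 + 17·2 + 38·5 + 28·4 = 376
Priya has the highest Borda score (463).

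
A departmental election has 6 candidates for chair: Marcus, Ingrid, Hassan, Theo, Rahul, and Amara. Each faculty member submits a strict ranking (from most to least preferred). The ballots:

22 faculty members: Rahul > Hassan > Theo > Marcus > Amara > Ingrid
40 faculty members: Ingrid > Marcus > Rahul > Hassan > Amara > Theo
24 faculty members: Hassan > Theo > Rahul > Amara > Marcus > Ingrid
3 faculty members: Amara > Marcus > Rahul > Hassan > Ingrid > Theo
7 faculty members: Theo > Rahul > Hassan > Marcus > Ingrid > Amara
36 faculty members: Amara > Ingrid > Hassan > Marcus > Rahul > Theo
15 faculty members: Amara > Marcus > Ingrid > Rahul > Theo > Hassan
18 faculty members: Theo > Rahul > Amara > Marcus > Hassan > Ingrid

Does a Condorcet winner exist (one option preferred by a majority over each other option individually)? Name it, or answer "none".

none

Checking pairwise contests:
Hassan beats Marcus 89–76.
Marcus beats Ingrid 89–76.
Ingrid beats Hassan 91–74.
Marcus beats Theo 94–71.
Marcus beats Rahul 94–71.
Hassan beats Amara 93–72.
Every option loses at least one head-to-head, so there is no Condorcet winner.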